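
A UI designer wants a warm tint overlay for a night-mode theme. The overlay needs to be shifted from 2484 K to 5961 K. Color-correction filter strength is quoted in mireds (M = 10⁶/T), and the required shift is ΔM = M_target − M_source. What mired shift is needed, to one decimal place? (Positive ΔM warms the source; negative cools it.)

-234.8 mireds

M_source = 10⁶/2484 = 402.576; M_target = 10⁶/5961 = 167.757.
ΔM = 167.757 − 402.576 = -234.819 → -234.8 mireds, a cooling shift.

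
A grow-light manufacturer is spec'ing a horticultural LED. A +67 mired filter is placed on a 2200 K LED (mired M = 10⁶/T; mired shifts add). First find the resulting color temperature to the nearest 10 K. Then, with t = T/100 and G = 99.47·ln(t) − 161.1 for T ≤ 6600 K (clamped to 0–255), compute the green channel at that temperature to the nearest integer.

133

M_in = 10⁶/2200 = 454.55; M_out = 454.55 + (+67) = 521.55.
T_out = 10⁶/521.55 = 1917.4 K → 1920 K; t = 19.2.
G = 99.47·ln 19.2 − 161.1 = 99.47·2.9549 − 161.1 = 132.825.
Rounded: 133.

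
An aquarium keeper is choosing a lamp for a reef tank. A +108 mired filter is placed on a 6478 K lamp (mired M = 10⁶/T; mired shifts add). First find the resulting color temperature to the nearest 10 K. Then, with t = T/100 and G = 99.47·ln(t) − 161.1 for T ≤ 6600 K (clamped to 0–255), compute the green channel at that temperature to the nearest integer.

M_in = 10⁶/6478 = 154.37; M_out = 154.37 + (+108) = 262.37.
T_out = 10⁶/262.37 = 3811.4 K → 3810 K; t = 38.1.
G = 99.47·ln 38.1 − 161.1 = 99.47·3.6402 − 161.1 = 200.992.
Rounded: 201.

201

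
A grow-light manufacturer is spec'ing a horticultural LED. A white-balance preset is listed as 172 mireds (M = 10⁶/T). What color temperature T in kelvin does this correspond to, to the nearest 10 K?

T = 10⁶ / 172 = 5813.95 K → 5810 K.

5810 K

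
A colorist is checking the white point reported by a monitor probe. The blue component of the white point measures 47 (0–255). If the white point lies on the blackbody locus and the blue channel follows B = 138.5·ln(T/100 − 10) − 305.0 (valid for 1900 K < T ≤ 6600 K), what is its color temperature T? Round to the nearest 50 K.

2250 K

ln(t − 10) = (47 + 305.0) / 138.5 = 2.5415.
t − 10 = e^2.5415 = 12.699, so t = 22.699.
T = 100·t = 2270 K → 2250 K to the nearest 50 K.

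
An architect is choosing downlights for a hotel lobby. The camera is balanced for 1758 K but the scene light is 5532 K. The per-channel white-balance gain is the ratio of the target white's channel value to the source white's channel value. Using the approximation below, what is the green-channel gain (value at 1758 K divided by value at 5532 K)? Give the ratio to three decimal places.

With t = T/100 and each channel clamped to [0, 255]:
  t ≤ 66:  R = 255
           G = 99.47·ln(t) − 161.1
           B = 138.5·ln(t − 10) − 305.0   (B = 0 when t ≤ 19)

0.521

At 5532 K (t = 55.32):
  G = 99.47·ln 55.32 − 161.1 = 99.47·4.0131 − 161.1 = 238.086.
At 1758 K (t = 17.58):
  G = 99.47·ln 17.58 − 161.1 = 99.47·2.8668 − 161.1 = 124.057.
Gain = 124.057 / 238.086 = 0.5211 → 0.521.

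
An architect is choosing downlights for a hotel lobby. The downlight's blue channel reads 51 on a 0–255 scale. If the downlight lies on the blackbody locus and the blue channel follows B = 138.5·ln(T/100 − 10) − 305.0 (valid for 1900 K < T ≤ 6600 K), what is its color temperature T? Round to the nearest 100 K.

ln(t − 10) = (51 + 305.0) / 138.5 = 2.5704.
t − 10 = e^2.5704 = 13.071, so t = 23.071.
T = 100·t = 2307 K → 2300 K to the nearest 100 K.

2300 K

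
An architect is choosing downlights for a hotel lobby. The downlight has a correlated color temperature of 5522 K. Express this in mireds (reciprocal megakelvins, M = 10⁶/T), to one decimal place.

M = 10⁶ / 5522 = 181.094 → 181.1 mireds.

181.1 mireds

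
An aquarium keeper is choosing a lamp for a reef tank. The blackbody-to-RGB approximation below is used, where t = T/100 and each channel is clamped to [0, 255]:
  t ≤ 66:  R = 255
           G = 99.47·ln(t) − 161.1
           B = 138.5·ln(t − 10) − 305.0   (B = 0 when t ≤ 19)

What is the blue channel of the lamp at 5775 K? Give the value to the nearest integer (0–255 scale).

230

t = 5775/100 = 57.75; the t ≤ 66 branch applies.
B = 138.5·ln(57.75 − 10) − 305.0 = 138.5·ln 47.75 − 305.0 = 138.5·3.8660 − 305.0 = 230.438.
Rounded: 230.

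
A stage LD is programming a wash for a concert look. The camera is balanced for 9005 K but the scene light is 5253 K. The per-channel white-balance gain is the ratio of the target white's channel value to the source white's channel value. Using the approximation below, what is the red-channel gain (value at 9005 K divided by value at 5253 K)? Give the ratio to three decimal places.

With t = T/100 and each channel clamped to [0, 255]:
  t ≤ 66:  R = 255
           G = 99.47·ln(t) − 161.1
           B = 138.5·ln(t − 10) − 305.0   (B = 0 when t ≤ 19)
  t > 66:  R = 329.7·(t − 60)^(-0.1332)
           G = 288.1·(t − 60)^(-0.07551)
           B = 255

0.822

At 5253 K (t = 52.53):
  R = 255 by definition for t ≤ 66.
At 9005 K (t = 90.05):
  R = 329.7·(90.05 − 60)^(-0.1332) = 329.7·30.05^(-0.1332) = 329.7·0.63555 = 209.542.
Gain = 209.542 / 255.000 = 0.8217 → 0.822.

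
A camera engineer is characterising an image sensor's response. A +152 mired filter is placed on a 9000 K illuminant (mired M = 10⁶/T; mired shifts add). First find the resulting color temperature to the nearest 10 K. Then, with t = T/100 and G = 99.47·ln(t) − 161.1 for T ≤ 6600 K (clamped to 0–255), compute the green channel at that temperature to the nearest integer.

M_in = 10⁶/9000 = 111.11; M_out = 111.11 + (+152) = 263.11.
T_out = 10⁶/263.11 = 3800.7 K → 3800 K; t = 38.
G = 99.47·ln 38 − 161.1 = 99.47·3.6376 − 161.1 = 200.731.
Rounded: 201.

201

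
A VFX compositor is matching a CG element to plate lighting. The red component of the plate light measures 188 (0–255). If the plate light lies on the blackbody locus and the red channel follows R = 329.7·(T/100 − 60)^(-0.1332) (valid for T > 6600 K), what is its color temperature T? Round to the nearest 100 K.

12800 K

(t − 60)^(-0.1332) = 188/329.7 = 0.57022.
t − 60 = 0.57022^(1/-0.1332) = 0.57022^(-7.508) = 67.848, so t = 127.848.
T = 100·t = 12785 K → 12800 K to the nearest 100 K.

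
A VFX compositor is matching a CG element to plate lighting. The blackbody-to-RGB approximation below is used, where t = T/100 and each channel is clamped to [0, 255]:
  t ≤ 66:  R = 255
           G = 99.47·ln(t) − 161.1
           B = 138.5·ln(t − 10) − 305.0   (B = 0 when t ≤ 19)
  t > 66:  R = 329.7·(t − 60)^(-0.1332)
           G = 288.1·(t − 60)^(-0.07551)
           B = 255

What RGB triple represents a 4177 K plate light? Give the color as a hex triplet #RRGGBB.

t = 4177/100 = 41.77; the t ≤ 66 branch applies.
R = 255 by definition for t ≤ 66.
G = 99.47·ln 41.77 − 161.1 = 99.47·3.7322 − 161.1 = 210.140.
B = 138.5·ln(41.77 − 10) − 305.0 = 138.5·ln 31.77 − 305.0 = 138.5·3.4585 − 305.0 = 174.005.
Rounded: (255, 210, 174).
In hex: #FFD2AE.

#FFD2AE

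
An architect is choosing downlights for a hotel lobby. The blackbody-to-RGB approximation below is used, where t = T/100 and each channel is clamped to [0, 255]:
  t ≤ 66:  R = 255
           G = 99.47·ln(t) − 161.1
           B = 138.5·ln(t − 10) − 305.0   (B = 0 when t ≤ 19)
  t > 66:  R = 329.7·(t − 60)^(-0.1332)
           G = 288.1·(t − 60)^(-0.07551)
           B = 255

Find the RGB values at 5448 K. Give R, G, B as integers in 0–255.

R=255, G=237, B=221

t = 5448/100 = 54.48; the t ≤ 66 branch applies.
R = 255 by definition for t ≤ 66.
G = 99.47·ln 54.48 − 161.1 = 99.47·3.9978 − 161.1 = 236.565.
B = 138.5·ln(54.48 − 10) − 305.0 = 138.5·ln 44.48 − 305.0 = 138.5·3.7950 − 305.0 = 220.613.
Rounded: (255, 237, 221).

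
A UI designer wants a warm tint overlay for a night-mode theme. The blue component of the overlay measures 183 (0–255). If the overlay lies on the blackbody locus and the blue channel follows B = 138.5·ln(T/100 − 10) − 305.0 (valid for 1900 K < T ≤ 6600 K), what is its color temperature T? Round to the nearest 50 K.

ln(t − 10) = (183 + 305.0) / 138.5 = 3.5235.
t − 10 = e^3.5235 = 33.902, so t = 43.902.
T = 100·t = 4390 K → 4400 K to the nearest 50 K.

4400 K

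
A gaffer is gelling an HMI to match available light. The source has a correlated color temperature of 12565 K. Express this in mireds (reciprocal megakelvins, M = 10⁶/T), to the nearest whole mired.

M = 10⁶ / 12565 = 79.586 → 80 mireds.

80 mireds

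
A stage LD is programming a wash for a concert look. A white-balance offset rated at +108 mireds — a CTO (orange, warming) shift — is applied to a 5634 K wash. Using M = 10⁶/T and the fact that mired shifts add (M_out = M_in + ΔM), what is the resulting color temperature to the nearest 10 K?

3500 K

M_in = 10⁶/5634 = 177.49 mireds.
M_out = 177.49 + (+108) = 285.49 mireds.
T_out = 10⁶/285.49 = 3502.7 K → 3500 K.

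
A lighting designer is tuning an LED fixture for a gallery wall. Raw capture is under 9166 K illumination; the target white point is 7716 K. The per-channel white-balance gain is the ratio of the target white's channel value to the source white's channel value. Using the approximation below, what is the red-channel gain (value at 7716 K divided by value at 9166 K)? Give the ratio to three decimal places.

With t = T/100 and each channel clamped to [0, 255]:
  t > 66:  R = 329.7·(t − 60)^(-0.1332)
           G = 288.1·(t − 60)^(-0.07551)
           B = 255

1.085

At 9166 K (t = 91.66):
  R = 329.7·(91.66 − 60)^(-0.1332) = 329.7·31.66^(-0.1332) = 329.7·0.63115 = 208.090.
At 7716 K (t = 77.16):
  R = 329.7·(77.16 − 60)^(-0.1332) = 329.7·17.16^(-0.1332) = 329.7·0.68480 = 225.778.
Gain = 225.778 / 208.090 = 1.0850 → 1.085.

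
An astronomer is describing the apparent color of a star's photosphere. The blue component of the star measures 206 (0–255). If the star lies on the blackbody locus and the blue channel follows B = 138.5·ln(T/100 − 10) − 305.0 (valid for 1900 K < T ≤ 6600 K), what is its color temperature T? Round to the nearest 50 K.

5000 K

ln(t − 10) = (206 + 305.0) / 138.5 = 3.6895.
t − 10 = e^3.6895 = 40.026, so t = 50.026.
T = 100·t = 5003 K → 5000 K to the nearest 50 K.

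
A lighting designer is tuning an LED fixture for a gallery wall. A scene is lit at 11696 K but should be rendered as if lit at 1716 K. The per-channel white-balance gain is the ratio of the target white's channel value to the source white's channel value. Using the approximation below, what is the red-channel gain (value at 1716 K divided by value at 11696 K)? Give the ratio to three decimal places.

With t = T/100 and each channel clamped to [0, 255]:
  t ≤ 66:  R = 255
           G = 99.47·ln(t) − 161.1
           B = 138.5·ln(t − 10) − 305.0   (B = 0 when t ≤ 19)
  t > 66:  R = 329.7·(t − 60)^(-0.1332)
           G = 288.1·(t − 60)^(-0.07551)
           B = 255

At 11696 K (t = 116.96):
  R = 329.7·(116.96 − 60)^(-0.1332) = 329.7·56.96^(-0.1332) = 329.7·0.58366 = 192.432.
At 1716 K (t = 17.16):
  R = 255 by definition for t ≤ 66.
Gain = 255.000 / 192.432 = 1.3251 → 1.325.

1.325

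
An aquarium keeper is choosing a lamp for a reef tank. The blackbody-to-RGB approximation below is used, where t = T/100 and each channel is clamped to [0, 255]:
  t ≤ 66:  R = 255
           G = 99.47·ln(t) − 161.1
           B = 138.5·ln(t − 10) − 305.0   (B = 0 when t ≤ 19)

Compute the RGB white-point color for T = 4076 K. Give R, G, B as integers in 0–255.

t = 4076/100 = 40.76; the t ≤ 66 branch applies.
R = 255 by definition for t ≤ 66.
G = 99.47·ln 40.76 − 161.1 = 99.47·3.7077 − 161.1 = 207.705.
B = 138.5·ln(40.76 − 10) − 305.0 = 138.5·ln 30.76 − 305.0 = 138.5·3.4262 − 305.0 = 169.531.
Rounded: (255, 208, 170).

R=255, G=208, B=170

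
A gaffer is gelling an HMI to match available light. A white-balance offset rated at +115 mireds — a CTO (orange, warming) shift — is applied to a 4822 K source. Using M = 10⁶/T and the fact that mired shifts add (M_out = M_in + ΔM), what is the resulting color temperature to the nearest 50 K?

M_in = 10⁶/4822 = 207.38 mireds.
M_out = 207.38 + (+115) = 322.38 mireds.
T_out = 10⁶/322.38 = 3101.9 K → 3100 K.

3100 K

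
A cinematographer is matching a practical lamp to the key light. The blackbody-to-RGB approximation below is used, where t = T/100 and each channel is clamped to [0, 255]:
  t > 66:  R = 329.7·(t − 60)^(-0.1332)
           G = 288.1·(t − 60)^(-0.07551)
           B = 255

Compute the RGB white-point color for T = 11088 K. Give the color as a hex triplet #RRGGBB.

#C3D6FF

t = 11088/100 = 110.88; the t > 66 branch applies.
R = 329.7·(110.88 − 60)^(-0.1332) = 329.7·50.88^(-0.1332) = 329.7·0.59250 = 195.347.
G = 288.1·(110.88 − 60)^(-0.07551) = 288.1·50.88^(-0.07551) = 288.1·0.74326 = 214.132.
B = 255 by definition for t > 66.
Rounded: (195, 214, 255).
In hex: #C3D6FF.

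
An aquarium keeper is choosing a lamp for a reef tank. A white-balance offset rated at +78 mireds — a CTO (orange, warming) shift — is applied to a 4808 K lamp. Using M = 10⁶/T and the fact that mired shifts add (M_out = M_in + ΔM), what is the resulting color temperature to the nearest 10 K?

M_in = 10⁶/4808 = 207.99 mireds.
M_out = 207.99 + (+78) = 285.99 mireds.
T_out = 10⁶/285.99 = 3496.7 K → 3500 K.

3500 K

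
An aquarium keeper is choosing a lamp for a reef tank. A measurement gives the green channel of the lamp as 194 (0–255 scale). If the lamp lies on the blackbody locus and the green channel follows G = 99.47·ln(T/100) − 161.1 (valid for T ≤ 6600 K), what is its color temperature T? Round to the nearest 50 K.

ln t = (194 + 161.1) / 99.47 = 3.5699.
t = e^3.5699 = 35.514.
T = 100·t = 3551 K → 3550 K to the nearest 50 K.

3550 K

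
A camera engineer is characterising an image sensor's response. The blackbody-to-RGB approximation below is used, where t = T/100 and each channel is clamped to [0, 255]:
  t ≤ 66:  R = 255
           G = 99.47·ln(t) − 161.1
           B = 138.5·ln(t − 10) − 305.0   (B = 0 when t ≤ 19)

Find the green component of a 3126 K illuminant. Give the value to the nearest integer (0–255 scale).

181

t = 3126/100 = 31.26; the t ≤ 66 branch applies.
G = 99.47·ln 31.26 − 161.1 = 99.47·3.4423 − 161.1 = 181.309.
Rounded: 181.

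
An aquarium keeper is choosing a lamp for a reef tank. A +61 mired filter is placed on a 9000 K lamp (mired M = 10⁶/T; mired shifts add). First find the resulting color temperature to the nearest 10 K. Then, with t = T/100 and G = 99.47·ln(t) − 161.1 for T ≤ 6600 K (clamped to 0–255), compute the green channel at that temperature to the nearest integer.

M_in = 10⁶/9000 = 111.11; M_out = 111.11 + (+61) = 172.11.
T_out = 10⁶/172.11 = 5810.2 K → 5810 K; t = 58.1.
G = 99.47·ln 58.1 − 161.1 = 99.47·4.0622 − 161.1 = 242.964.
Rounded: 243.

243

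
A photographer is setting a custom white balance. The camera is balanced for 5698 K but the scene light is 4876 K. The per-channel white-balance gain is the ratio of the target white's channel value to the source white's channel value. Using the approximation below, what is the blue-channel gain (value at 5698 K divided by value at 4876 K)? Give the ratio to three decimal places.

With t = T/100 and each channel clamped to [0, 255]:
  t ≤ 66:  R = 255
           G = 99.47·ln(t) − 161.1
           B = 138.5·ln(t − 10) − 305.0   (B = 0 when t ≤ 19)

At 4876 K (t = 48.76):
  B = 138.5·ln(48.76 − 10) − 305.0 = 138.5·ln 38.76 − 305.0 = 138.5·3.6574 − 305.0 = 201.548.
At 5698 K (t = 56.98):
  B = 138.5·ln(56.98 − 10) − 305.0 = 138.5·ln 46.98 − 305.0 = 138.5·3.8497 − 305.0 = 228.186.
Gain = 228.186 / 201.548 = 1.1322 → 1.132.

1.132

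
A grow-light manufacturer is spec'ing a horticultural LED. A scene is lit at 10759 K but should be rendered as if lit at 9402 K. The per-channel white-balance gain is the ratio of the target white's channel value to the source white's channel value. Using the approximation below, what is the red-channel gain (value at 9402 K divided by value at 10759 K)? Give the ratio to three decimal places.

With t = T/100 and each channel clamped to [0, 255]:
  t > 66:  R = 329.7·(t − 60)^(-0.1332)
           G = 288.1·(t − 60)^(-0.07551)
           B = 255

1.046

At 10759 K (t = 107.59):
  R = 329.7·(107.59 − 60)^(-0.1332) = 329.7·47.59^(-0.1332) = 329.7·0.59780 = 197.094.
At 9402 K (t = 94.02):
  R = 329.7·(94.02 − 60)^(-0.1332) = 329.7·34.02^(-0.1332) = 329.7·0.62513 = 206.107.
Gain = 206.107 / 197.094 = 1.0457 → 1.046.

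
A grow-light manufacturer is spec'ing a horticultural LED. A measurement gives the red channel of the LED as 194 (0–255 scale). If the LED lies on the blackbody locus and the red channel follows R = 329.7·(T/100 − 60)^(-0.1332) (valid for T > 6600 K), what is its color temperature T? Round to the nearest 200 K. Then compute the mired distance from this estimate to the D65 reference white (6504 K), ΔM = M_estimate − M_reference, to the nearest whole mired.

(t − 60)^(-0.1332) = 194/329.7 = 0.58841.
t − 60 = 0.58841^(1/-0.1332) = 0.58841^(-7.508) = 53.593, so t = 113.593.
T = 100·t = 11359 K → 11400 K to the nearest 200 K.
M_estimate = 10⁶/11400 = 87.72; M_reference = 10⁶/6504 = 153.75.
ΔM = 87.72 − 153.75 = -66.03 → -66 mireds.

-66 mireds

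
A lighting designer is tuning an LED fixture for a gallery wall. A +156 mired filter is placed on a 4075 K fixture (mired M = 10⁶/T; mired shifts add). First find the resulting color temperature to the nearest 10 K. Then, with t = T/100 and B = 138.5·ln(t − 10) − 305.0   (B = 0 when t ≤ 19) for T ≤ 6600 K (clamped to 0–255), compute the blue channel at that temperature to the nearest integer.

M_in = 10⁶/4075 = 245.40; M_out = 245.40 + (+156) = 401.40.
T_out = 10⁶/401.40 = 2491.3 K → 2490 K; t = 24.9.
B = 138.5·ln(24.9 − 10) − 305.0 = 138.5·ln 14.9 − 305.0 = 138.5·2.7014 − 305.0 = 69.139.
Rounded: 69.

69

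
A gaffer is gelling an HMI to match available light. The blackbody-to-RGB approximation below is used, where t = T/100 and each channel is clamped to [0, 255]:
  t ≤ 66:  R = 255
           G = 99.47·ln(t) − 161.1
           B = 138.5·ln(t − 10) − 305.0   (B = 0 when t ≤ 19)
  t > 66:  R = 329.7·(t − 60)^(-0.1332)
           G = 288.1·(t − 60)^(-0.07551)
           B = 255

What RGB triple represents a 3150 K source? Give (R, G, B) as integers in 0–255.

(255, 182, 120)

t = 3150/100 = 31.5; the t ≤ 66 branch applies.
R = 255 by definition for t ≤ 66.
G = 99.47·ln 31.5 − 161.1 = 99.47·3.4500 − 161.1 = 182.070.
B = 138.5·ln(31.5 − 10) − 305.0 = 138.5·ln 21.5 − 305.0 = 138.5·3.0681 − 305.0 = 119.925.
Rounded: (255, 182, 120).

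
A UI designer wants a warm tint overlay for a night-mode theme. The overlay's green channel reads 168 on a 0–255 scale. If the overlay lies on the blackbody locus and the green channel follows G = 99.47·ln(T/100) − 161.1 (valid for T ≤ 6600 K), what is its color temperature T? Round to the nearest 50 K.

ln t = (168 + 161.1) / 99.47 = 3.3085.
t = e^3.3085 = 27.345.
T = 100·t = 2735 K → 2750 K to the nearest 50 K.

2750 K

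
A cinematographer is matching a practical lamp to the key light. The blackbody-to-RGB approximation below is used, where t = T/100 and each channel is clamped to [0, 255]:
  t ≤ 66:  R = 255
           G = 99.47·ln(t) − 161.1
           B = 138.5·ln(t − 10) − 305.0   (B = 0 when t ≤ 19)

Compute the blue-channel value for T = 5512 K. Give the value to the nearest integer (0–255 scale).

t = 5512/100 = 55.12; the t ≤ 66 branch applies.
B = 138.5·ln(55.12 − 10) − 305.0 = 138.5·ln 45.12 − 305.0 = 138.5·3.8093 − 305.0 = 222.592.
Rounded: 223.

223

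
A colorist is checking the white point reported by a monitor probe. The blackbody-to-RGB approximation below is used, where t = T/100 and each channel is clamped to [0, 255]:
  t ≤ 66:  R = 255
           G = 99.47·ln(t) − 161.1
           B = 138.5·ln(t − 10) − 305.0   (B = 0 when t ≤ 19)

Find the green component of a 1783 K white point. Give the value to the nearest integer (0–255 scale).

125

t = 1783/100 = 17.83; the t ≤ 66 branch applies.
G = 99.47·ln 17.83 − 161.1 = 99.47·2.8809 − 161.1 = 125.461.
Rounded: 125.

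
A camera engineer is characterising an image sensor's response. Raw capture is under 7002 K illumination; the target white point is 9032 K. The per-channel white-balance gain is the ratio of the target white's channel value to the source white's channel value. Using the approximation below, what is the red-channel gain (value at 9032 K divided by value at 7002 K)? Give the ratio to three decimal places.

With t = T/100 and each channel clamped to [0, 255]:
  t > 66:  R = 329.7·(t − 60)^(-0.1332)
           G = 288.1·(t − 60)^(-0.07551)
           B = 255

At 7002 K (t = 70.02):
  R = 329.7·(70.02 − 60)^(-0.1332) = 329.7·10.02^(-0.1332) = 329.7·0.73567 = 242.551.
At 9032 K (t = 90.32):
  R = 329.7·(90.32 − 60)^(-0.1332) = 329.7·30.32^(-0.1332) = 329.7·0.63480 = 209.292.
Gain = 209.292 / 242.551 = 0.8629 → 0.863.

0.863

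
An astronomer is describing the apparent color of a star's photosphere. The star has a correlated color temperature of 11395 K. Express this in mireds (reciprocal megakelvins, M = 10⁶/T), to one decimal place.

87.8 mireds

M = 10⁶ / 11395 = 87.758 → 87.8 mireds.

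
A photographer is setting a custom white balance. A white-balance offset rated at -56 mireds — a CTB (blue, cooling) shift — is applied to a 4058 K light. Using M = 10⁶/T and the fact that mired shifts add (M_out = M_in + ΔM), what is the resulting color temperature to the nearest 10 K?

M_in = 10⁶/4058 = 246.43 mireds.
M_out = 246.43 + (-56) = 190.43 mireds.
T_out = 10⁶/190.43 = 5251.4 K → 5250 K.

5250 K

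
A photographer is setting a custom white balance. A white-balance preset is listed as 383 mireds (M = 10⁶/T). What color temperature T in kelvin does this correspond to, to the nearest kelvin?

T = 10⁶ / 383 = 2610.97 K → 2611 K.

2611 K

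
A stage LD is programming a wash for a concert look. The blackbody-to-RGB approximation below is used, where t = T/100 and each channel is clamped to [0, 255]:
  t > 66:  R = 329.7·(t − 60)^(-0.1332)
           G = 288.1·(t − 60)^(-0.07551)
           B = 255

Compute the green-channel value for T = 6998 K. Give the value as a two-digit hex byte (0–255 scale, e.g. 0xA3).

t = 6998/100 = 69.98; the t > 66 branch applies.
G = 288.1·(69.98 − 60)^(-0.07551) = 288.1·9.98^(-0.07551) = 288.1·0.84053 = 242.158.
Rounded: 242; in hex, 0xF2.

0xF2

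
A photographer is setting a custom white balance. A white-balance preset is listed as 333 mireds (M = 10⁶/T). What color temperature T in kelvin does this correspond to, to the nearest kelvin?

3003 K

T = 10⁶ / 333 = 3003.00 K → 3003 K.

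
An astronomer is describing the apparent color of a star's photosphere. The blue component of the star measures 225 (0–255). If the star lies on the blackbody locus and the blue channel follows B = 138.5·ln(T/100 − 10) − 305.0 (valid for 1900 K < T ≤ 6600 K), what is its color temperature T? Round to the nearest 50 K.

ln(t − 10) = (225 + 305.0) / 138.5 = 3.8267.
t − 10 = e^3.8267 = 45.911, so t = 55.911.
T = 100·t = 5591 K → 5600 K to the nearest 50 K.

5600 K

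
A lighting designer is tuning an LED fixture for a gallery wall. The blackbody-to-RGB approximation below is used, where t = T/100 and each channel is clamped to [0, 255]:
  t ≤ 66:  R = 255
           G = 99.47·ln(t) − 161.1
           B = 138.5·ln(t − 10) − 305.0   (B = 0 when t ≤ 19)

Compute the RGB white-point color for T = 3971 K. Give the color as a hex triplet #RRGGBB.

#FFCDA5

t = 3971/100 = 39.71; the t ≤ 66 branch applies.
R = 255 by definition for t ≤ 66.
G = 99.47·ln 39.71 − 161.1 = 99.47·3.6816 − 161.1 = 205.109.
B = 138.5·ln(39.71 − 10) − 305.0 = 138.5·ln 29.71 − 305.0 = 138.5·3.3915 − 305.0 = 164.720.
Rounded: (255, 205, 165).
In hex: #FFCDA5.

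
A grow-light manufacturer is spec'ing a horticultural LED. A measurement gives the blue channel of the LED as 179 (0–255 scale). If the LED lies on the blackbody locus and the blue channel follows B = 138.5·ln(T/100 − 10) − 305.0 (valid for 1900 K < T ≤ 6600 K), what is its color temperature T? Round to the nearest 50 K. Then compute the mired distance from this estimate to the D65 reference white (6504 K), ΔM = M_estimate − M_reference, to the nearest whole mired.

ln(t − 10) = (179 + 305.0) / 138.5 = 3.4946.
t − 10 = e^3.4946 = 32.937, so t = 42.937.
T = 100·t = 4294 K → 4300 K to the nearest 50 K.
M_estimate = 10⁶/4300 = 232.56; M_reference = 10⁶/6504 = 153.75.
ΔM = 232.56 − 153.75 = 78.81 → +79 mireds.

+79 mireds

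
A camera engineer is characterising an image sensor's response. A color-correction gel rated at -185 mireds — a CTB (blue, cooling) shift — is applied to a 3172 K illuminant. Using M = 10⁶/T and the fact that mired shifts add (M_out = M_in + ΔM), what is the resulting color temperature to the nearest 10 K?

M_in = 10⁶/3172 = 315.26 mireds.
M_out = 315.26 + (-185) = 130.26 mireds.
T_out = 10⁶/130.26 = 7677.0 K → 7680 K.

7680 K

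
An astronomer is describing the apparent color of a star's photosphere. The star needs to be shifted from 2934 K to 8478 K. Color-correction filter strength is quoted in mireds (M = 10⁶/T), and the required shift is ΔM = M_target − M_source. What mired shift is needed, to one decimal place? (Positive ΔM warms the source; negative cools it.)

-222.9 mireds

M_source = 10⁶/2934 = 340.832; M_target = 10⁶/8478 = 117.952.
ΔM = 117.952 − 340.832 = -222.879 → -222.9 mireds, a cooling shift.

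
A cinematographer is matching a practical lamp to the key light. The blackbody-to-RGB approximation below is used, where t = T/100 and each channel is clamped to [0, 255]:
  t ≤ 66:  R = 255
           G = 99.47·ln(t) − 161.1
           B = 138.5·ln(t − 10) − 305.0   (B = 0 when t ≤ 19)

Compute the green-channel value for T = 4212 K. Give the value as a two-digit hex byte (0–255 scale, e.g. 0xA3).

0xD3

t = 4212/100 = 42.12; the t ≤ 66 branch applies.
G = 99.47·ln 42.12 − 161.1 = 99.47·3.7405 − 161.1 = 210.970.
Rounded: 211; in hex, 0xD3.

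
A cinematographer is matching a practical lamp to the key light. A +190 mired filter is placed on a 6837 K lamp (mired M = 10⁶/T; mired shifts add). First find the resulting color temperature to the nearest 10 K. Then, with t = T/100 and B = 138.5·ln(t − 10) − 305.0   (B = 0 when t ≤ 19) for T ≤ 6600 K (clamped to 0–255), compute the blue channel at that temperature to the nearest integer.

108

M_in = 10⁶/6837 = 146.26; M_out = 146.26 + (+190) = 336.26.
T_out = 10⁶/336.26 = 2973.9 K → 2970 K; t = 29.7.
B = 138.5·ln(29.7 − 10) − 305.0 = 138.5·ln 19.7 − 305.0 = 138.5·2.9806 − 305.0 = 107.816.
Rounded: 108.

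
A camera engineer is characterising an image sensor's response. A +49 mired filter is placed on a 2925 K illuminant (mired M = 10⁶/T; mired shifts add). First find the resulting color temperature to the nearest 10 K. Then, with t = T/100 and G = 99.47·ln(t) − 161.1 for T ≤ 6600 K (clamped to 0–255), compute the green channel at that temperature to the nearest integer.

161

M_in = 10⁶/2925 = 341.88; M_out = 341.88 + (+49) = 390.88.
T_out = 10⁶/390.88 = 2558.3 K → 2560 K; t = 25.6.
G = 99.47·ln 25.6 − 161.1 = 99.47·3.2426 − 161.1 = 161.441.
Rounded: 161.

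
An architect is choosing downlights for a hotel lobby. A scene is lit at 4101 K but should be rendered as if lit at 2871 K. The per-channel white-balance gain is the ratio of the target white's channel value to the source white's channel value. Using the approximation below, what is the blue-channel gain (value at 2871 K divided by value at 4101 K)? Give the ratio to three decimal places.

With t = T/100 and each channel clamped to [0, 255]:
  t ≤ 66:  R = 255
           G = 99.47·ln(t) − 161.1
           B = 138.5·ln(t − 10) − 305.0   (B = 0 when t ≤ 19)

0.590

At 4101 K (t = 41.01):
  B = 138.5·ln(41.01 − 10) − 305.0 = 138.5·ln 31.01 − 305.0 = 138.5·3.4343 − 305.0 = 170.652.
At 2871 K (t = 28.71):
  B = 138.5·ln(28.71 − 10) − 305.0 = 138.5·ln 18.71 − 305.0 = 138.5·2.9291 − 305.0 = 100.675.
Gain = 100.675 / 170.652 = 0.5899 → 0.590.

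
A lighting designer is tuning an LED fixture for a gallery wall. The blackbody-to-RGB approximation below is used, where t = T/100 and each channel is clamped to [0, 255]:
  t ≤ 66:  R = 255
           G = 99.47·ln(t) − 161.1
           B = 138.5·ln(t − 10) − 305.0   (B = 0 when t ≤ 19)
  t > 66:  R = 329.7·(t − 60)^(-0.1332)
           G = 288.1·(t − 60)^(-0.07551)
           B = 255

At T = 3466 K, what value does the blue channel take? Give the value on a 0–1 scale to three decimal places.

0.545

t = 3466/100 = 34.66; the t ≤ 66 branch applies.
B = 138.5·ln(34.66 − 10) − 305.0 = 138.5·ln 24.66 − 305.0 = 138.5·3.2052 − 305.0 = 138.918.
On a 0–1 scale: 138.918/255 = 0.5448 → 0.545.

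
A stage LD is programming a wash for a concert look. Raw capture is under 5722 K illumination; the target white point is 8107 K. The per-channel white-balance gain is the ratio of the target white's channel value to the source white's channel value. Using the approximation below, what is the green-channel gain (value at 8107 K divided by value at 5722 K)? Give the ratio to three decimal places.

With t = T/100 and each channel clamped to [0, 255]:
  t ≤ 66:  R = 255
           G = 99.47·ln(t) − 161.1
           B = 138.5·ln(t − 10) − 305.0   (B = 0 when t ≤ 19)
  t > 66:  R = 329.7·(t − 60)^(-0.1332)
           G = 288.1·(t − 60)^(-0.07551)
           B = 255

At 5722 K (t = 57.22):
  G = 99.47·ln 57.22 − 161.1 = 99.47·4.0469 − 161.1 = 241.445.
At 8107 K (t = 81.07):
  G = 288.1·(81.07 − 60)^(-0.07551) = 288.1·21.07^(-0.07551) = 288.1·0.79442 = 228.872.
Gain = 228.872 / 241.445 = 0.9479 → 0.948.

0.948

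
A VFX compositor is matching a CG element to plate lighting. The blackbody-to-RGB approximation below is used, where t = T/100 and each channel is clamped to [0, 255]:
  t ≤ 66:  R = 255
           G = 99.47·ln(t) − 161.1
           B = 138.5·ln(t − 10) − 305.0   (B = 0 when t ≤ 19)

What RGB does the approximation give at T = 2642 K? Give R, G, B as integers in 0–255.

t = 2642/100 = 26.42; the t ≤ 66 branch applies.
R = 255 by definition for t ≤ 66.
G = 99.47·ln 26.42 − 161.1 = 99.47·3.2741 − 161.1 = 164.577.
B = 138.5·ln(26.42 − 10) − 305.0 = 138.5·ln 16.42 − 305.0 = 138.5·2.7985 − 305.0 = 82.592.
Rounded: (255, 165, 83).

R=255, G=165, B=83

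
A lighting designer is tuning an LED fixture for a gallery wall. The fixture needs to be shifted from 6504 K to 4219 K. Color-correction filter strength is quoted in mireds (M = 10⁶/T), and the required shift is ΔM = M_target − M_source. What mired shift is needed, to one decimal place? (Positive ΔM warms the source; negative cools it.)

+83.3 mireds

M_source = 10⁶/6504 = 153.752; M_target = 10⁶/4219 = 237.023.
ΔM = 237.023 − 153.752 = 83.271 → +83.3 mireds, a warming shift.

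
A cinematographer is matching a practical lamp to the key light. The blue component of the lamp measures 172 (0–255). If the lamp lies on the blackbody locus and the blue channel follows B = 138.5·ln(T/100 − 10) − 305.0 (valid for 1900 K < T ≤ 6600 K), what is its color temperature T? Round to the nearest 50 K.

4150 K

ln(t − 10) = (172 + 305.0) / 138.5 = 3.4440.
t − 10 = e^3.4440 = 31.313, so t = 41.313.
T = 100·t = 4131 K → 4150 K to the nearest 50 K.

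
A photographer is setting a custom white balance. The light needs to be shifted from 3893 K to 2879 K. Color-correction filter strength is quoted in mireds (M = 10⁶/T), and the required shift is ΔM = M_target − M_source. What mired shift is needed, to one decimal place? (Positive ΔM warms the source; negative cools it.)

M_source = 10⁶/3893 = 256.871; M_target = 10⁶/2879 = 347.343.
ΔM = 347.343 − 256.871 = 90.472 → +90.5 mireds, a warming shift.

+90.5 mireds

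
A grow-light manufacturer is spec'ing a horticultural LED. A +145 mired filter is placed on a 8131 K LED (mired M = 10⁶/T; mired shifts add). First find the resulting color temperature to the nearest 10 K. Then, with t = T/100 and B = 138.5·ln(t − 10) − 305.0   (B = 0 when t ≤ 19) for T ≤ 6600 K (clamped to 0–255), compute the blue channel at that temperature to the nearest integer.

M_in = 10⁶/8131 = 122.99; M_out = 122.99 + (+145) = 267.99.
T_out = 10⁶/267.99 = 3731.5 K → 3730 K; t = 37.3.
B = 138.5·ln(37.3 − 10) − 305.0 = 138.5·ln 27.3 − 305.0 = 138.5·3.3069 − 305.0 = 153.004.
Rounded: 153.

153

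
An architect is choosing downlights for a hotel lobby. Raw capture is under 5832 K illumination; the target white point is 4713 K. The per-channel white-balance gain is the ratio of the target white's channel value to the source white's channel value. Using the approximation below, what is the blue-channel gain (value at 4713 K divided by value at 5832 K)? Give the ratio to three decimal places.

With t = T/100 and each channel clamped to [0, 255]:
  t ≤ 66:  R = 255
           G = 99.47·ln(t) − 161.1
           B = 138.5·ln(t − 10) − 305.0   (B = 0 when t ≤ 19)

At 5832 K (t = 58.32):
  B = 138.5·ln(58.32 − 10) − 305.0 = 138.5·ln 48.32 − 305.0 = 138.5·3.8778 − 305.0 = 232.082.
At 4713 K (t = 47.13):
  B = 138.5·ln(47.13 − 10) − 305.0 = 138.5·ln 37.13 − 305.0 = 138.5·3.6144 − 305.0 = 195.598.
Gain = 195.598 / 232.082 = 0.8428 → 0.843.

0.843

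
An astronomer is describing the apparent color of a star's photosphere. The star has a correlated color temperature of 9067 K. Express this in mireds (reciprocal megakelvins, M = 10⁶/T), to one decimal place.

M = 10⁶ / 9067 = 110.290 → 110.3 mireds.

110.3 mireds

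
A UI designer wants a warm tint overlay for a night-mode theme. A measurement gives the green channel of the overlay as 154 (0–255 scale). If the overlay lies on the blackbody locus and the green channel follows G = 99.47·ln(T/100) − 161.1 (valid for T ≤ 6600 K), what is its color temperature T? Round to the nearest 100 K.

ln t = (154 + 161.1) / 99.47 = 3.1678.
t = e^3.1678 = 23.755.
T = 100·t = 2375 K → 2400 K to the nearest 100 K.

2400 K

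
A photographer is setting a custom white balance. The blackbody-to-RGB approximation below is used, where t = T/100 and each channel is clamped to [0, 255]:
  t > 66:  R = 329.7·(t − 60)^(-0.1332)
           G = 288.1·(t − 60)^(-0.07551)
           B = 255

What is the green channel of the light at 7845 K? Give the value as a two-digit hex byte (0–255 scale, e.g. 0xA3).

0xE7

t = 7845/100 = 78.45; the t > 66 branch applies.
G = 288.1·(78.45 − 60)^(-0.07551) = 288.1·18.45^(-0.07551) = 288.1·0.80243 = 231.179.
Rounded: 231; in hex, 0xE7.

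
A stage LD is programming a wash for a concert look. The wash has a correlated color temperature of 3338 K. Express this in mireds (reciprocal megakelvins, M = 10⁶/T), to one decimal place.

299.6 mireds

M = 10⁶ / 3338 = 299.581 → 299.6 mireds.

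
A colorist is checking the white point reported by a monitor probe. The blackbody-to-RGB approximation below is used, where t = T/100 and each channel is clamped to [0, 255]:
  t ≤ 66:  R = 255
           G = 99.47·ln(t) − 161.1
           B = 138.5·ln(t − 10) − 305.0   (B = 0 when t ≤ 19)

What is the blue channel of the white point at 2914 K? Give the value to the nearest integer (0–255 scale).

t = 2914/100 = 29.14; the t ≤ 66 branch applies.
B = 138.5·ln(29.14 − 10) − 305.0 = 138.5·ln 19.14 − 305.0 = 138.5·2.9518 − 305.0 = 103.822.
Rounded: 104.

104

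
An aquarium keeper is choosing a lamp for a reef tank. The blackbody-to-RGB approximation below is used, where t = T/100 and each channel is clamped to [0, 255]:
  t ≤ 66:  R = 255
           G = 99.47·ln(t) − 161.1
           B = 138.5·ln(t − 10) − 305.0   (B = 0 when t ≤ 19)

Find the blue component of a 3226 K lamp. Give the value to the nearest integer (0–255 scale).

125

t = 3226/100 = 32.26; the t ≤ 66 branch applies.
B = 138.5·ln(32.26 − 10) − 305.0 = 138.5·ln 22.26 − 305.0 = 138.5·3.1028 − 305.0 = 124.737.
Rounded: 125.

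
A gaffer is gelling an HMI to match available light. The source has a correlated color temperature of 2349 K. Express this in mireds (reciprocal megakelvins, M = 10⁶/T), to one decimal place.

425.7 mireds

M = 10⁶ / 2349 = 425.713 → 425.7 mireds.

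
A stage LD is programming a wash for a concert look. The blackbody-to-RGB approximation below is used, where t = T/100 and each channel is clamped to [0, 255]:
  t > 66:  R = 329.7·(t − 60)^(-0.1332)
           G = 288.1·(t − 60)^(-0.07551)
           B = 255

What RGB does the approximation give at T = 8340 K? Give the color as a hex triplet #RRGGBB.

t = 8340/100 = 83.4; the t > 66 branch applies.
R = 329.7·(83.4 − 60)^(-0.1332) = 329.7·23.4^(-0.1332) = 329.7·0.65708 = 216.640.
G = 288.1·(83.4 − 60)^(-0.07551) = 288.1·23.4^(-0.07551) = 288.1·0.78815 = 227.067.
B = 255 by definition for t > 66.
Rounded: (217, 227, 255).
In hex: #D9E3FF.

#D9E3FF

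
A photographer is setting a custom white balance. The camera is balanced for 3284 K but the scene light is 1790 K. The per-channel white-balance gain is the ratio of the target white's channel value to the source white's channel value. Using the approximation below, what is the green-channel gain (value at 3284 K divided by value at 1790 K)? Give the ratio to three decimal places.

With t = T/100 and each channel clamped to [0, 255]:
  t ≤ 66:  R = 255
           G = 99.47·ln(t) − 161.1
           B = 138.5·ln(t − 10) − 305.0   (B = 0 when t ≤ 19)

1.480

At 1790 K (t = 17.9):
  G = 99.47·ln 17.9 − 161.1 = 99.47·2.8848 − 161.1 = 125.851.
At 3284 K (t = 32.84):
  G = 99.47·ln 32.84 − 161.1 = 99.47·3.4916 − 161.1 = 186.214.
Gain = 186.214 / 125.851 = 1.4796 → 1.480.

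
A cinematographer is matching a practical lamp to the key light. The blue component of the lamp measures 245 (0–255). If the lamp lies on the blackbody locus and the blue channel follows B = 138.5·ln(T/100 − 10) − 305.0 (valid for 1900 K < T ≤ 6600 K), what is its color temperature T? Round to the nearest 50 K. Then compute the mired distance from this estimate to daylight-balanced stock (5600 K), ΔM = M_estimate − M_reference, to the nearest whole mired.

-20 mireds

ln(t − 10) = (245 + 305.0) / 138.5 = 3.9711.
t − 10 = e^3.9711 = 53.044, so t = 63.044.
T = 100·t = 6304 K → 6300 K to the nearest 50 K.
M_estimate = 10⁶/6300 = 158.73; M_reference = 10⁶/5600 = 178.57.
ΔM = 158.73 − 178.57 = -19.84 → -20 mireds.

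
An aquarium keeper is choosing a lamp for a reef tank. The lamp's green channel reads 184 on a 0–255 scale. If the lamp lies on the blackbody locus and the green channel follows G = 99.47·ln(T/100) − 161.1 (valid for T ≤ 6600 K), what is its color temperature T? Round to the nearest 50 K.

ln t = (184 + 161.1) / 99.47 = 3.4694.
t = e^3.4694 = 32.117.
T = 100·t = 3212 K → 3200 K to the nearest 50 K.

3200 K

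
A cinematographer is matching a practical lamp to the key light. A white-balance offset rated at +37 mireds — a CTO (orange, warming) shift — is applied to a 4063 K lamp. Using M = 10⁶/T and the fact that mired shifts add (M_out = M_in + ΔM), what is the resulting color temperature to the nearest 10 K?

3530 K

M_in = 10⁶/4063 = 246.12 mireds.
M_out = 246.12 + (+37) = 283.12 mireds.
T_out = 10⁶/283.12 = 3532.0 K → 3530 K.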